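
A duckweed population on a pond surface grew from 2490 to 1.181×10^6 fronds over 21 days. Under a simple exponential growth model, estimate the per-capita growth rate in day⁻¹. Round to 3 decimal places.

0.293 per day

From N(t) = N₀·e^(rt): e^(r·21) = 1.181×10^6/2490 = 474.3.
r·21 = ln(474.3) = 6.1618, so r = 6.1618/21 = 0.29342.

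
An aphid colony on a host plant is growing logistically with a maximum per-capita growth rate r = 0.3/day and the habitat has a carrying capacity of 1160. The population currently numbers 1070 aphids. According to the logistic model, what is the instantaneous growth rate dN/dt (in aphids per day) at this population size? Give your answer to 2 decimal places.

dN/dt = rN(1 − N/K) = 0.3 × 1070 × (1 − 1070/1160).
1 − 1070/1160 = 0.077586; dN/dt = 0.3 × 1070 × 0.077586 = 24.905.

24.91 aphids per day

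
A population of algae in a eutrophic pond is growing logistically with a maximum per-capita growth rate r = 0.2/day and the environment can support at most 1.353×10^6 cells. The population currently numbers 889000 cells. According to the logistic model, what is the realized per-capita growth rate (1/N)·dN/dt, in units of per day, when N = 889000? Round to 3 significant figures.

0.0686 per day

(1/N)·dN/dt = r(1 − N/K) = 0.2 × (1 − 889000/1.353×10^6).
= 0.2 × 0.34294 = 0.068588.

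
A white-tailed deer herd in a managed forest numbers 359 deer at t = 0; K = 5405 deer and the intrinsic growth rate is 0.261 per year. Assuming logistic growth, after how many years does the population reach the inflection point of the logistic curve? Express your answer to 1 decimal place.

Logistic growth is fastest at N = K/2 = 2702.5.
A = (K − N₀)/N₀ = 14.056. Set K/(1 + A·e^(−rt)) = K/2 → A·e^(−rt) = 1.
e^(−0.261t) = 1/14.056 = 0.0711455, so t = ln(14.056)/0.261 = 2.643/0.261 = 10.127.

10.1 years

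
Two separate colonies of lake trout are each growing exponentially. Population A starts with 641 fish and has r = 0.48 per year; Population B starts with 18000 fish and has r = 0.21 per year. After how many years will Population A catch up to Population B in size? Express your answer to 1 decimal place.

12.4 years

Set 641·e^(0.48t) = 18000·e^(0.21t).
e^((0.48 − 0.21)t) = 18000/641 → e^(0.27·t) = 28.081.
0.27·t = ln(28.081) = 3.3351, so t = 3.3351/0.27 = 12.352.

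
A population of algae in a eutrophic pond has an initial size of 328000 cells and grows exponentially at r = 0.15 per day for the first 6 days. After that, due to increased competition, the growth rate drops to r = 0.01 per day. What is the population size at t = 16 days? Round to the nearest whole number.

891596 cells

Phase 1: N(6) = 328000·e^(0.15×6) = 328000·e^0.9 = 806750.
Phase 2 runs for 16 − 6 = 10 days at r = 0.01.
N(16) = 806750·e^(0.01×10) = 806750·e^0.1 = 891596.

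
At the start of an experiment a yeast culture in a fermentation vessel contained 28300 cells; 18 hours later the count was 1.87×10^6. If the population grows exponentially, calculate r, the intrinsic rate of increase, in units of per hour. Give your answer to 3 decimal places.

From N(t) = N₀·e^(rt): e^(r·18) = 1.87×10^6/28300 = 66.078.
r·18 = ln(66.078) = 4.1908, so r = 4.1908/18 = 0.23282.

0.233 per hour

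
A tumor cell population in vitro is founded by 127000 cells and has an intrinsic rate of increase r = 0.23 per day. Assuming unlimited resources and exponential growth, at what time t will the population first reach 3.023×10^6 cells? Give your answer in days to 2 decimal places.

13.78 days

Set N₀·e^(rt) = 3.023×10^6: e^(0.23·t) = 3.023×10^6/127000 = 23.803.
0.23·t = ln(23.803) = 3.1698, so t = 3.1698/0.23 = 13.782.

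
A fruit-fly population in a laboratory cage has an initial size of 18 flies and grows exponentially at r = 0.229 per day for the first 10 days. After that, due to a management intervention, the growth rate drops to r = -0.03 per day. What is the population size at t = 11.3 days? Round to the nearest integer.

Phase 1: N(10) = 18·e^(0.229×10) = 18·e^2.29 = 177.749.
Phase 2 runs for 11.3 − 10 = 1.3 days at r = -0.03.
N(11.3) = 177.749·e^(-0.03×1.3) = 177.749·e^-0.039 = 170.95.

171 flies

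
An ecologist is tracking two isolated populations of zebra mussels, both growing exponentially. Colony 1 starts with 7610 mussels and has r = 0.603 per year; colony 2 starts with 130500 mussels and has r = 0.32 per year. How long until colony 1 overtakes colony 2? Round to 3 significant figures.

Set 7610·e^(0.603t) = 130500·e^(0.32t).
e^((0.603 − 0.32)t) = 130500/7610 → e^(0.283·t) = 17.148.
0.283·t = ln(17.148) = 2.8419, so t = 2.8419/0.283 = 10.042.

10.0 years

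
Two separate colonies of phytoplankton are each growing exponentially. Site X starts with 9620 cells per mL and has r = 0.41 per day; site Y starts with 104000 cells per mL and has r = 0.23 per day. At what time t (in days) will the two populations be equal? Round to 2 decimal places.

Set 9620·e^(0.41t) = 104000·e^(0.23t).
e^((0.41 − 0.23)t) = 104000/9620 → e^(0.18·t) = 10.811.
0.18·t = ln(10.811) = 2.3805, so t = 2.3805/0.18 = 13.225.

13.23 days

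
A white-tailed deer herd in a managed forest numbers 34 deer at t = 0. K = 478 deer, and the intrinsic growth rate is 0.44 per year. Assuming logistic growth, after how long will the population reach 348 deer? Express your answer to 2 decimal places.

A = (K − N₀)/N₀ = (478 − 34)/34 = 13.059.
Solve 478/(1 + 13.059·e^(−0.44t)) = 348: 1 + 13.059·e^(−0.44t) = 1.3736, so e^(−0.44t) = 0.0286062.
−0.44·t = ln(0.0286062) = -3.5541, so t = 3.5541/0.44 = 8.0776.

8.08 years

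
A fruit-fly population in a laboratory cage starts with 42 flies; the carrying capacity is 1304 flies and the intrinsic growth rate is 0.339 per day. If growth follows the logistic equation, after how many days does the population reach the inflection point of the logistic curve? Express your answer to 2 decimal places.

Logistic growth is fastest at N = K/2 = 652.
A = (K − N₀)/N₀ = 30.048. Set K/(1 + A·e^(−rt)) = K/2 → A·e^(−rt) = 1.
e^(−0.339t) = 1/30.048 = 0.0332805, so t = ln(30.048)/0.339 = 3.4028/0.339 = 10.038.

10.04 days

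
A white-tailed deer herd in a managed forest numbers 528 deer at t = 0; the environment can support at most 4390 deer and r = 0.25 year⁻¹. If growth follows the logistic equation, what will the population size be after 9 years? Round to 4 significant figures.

A = (K − N₀)/N₀ = (4390 − 528)/528 = 7.3144.
N(t) = K/(1 + A·e^(−rt)) = 4390/(1 + 7.3144×e^(−0.25×9)).
e^(−2.25) = 0.1054; denominator = 1 + 7.3144×0.1054 = 1.7709.
N = 4390/1.7709 = 2478.92.

2479 deer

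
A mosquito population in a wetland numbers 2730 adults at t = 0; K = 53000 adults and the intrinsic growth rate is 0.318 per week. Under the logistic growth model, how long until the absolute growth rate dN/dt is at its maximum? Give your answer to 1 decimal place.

9.2 weeks

Logistic growth is fastest at N = K/2 = 26500.
A = (K − N₀)/N₀ = 18.414. Set K/(1 + A·e^(−rt)) = K/2 → A·e^(−rt) = 1.
e^(−0.318t) = 1/18.414 = 0.0543067, so t = ln(18.414)/0.318 = 2.9131/0.318 = 9.1607.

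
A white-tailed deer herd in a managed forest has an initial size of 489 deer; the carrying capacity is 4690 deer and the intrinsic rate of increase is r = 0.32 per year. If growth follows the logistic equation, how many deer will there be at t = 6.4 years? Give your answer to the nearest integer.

2225 deer

A = (K − N₀)/N₀ = (4690 − 489)/489 = 8.591.
N(t) = K/(1 + A·e^(−rt)) = 4690/(1 + 8.591×e^(−0.32×6.4)).
e^(−2.048) = 0.12899; denominator = 1 + 8.591×0.12899 = 2.1082.
N = 4690/2.1082 = 2224.67.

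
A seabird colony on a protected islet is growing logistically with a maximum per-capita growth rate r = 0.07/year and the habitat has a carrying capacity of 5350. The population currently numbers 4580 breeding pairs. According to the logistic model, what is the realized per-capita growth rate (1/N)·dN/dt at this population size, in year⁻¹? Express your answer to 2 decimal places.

0.01 per year

(1/N)·dN/dt = r(1 − N/K) = 0.07 × (1 − 4580/5350).
= 0.07 × 0.14393 = 0.010075.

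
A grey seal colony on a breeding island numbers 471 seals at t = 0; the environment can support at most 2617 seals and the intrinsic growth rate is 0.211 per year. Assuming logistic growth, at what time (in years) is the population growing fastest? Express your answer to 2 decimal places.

Logistic growth is fastest at N = K/2 = 1308.5.
A = (K − N₀)/N₀ = 4.5563. Set K/(1 + A·e^(−rt)) = K/2 → A·e^(−rt) = 1.
e^(−0.211t) = 1/4.5563 = 0.219478, so t = ln(4.5563)/0.211 = 1.5165/0.211 = 7.1872.

7.19 years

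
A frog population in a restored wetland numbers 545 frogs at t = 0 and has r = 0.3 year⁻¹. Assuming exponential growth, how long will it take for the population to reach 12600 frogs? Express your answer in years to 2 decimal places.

Set N₀·e^(rt) = 12600: e^(0.3·t) = 12600/545 = 23.119.
0.3·t = ln(23.119) = 3.1407, so t = 3.1407/0.3 = 10.469.

10.47 years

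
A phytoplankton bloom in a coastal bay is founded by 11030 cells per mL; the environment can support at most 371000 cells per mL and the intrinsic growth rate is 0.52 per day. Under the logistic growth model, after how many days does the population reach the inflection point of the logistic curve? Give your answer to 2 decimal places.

Logistic growth is fastest at N = K/2 = 185500.
A = (K − N₀)/N₀ = 32.636. Set K/(1 + A·e^(−rt)) = K/2 → A·e^(−rt) = 1.
e^(−0.52t) = 1/32.636 = 0.0306414, so t = ln(32.636)/0.52 = 3.4854/0.52 = 6.7027.

6.70 days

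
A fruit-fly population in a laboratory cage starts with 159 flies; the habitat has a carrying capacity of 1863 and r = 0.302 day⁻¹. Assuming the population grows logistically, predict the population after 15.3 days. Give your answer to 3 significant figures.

A = (K − N₀)/N₀ = (1863 − 159)/159 = 10.717.
N(t) = K/(1 + A·e^(−rt)) = 1863/(1 + 10.717×e^(−0.302×15.3)).
e^(−4.621) = 0.0098469; denominator = 1 + 10.717×0.0098469 = 1.1055.
N = 1863/1.1055 = 1685.17.

1690 flies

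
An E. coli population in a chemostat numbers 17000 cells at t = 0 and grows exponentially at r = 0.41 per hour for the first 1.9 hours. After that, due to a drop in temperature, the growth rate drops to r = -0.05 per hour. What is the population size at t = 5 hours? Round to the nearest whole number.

Phase 1: N(1.9) = 17000·e^(0.41×1.9) = 17000·e^0.779 = 37048.
Phase 2 runs for 5 − 1.9 = 3.1 hours at r = -0.05.
N(5) = 37048·e^(-0.05×3.1) = 37048·e^-0.155 = 31728.4.

31728 cells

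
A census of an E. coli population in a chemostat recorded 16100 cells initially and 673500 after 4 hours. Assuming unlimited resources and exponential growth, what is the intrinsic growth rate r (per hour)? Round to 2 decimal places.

From N(t) = N₀·e^(rt): e^(r·4) = 673500/16100 = 41.832.
r·4 = ln(41.832) = 3.7337, so r = 3.7337/4 = 0.93342.

0.93 per hour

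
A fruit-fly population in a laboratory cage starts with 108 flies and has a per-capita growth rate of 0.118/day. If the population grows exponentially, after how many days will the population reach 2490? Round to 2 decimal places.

Set N₀·e^(rt) = 2490: e^(0.118·t) = 2490/108 = 23.056.
0.118·t = ln(23.056) = 3.1379, so t = 3.1379/0.118 = 26.592.

26.59 days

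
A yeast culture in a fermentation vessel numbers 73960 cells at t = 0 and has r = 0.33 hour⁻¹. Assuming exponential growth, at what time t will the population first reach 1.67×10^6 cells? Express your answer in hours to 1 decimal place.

9.4 hours

Set N₀·e^(rt) = 1.67×10^6: e^(0.33·t) = 1.67×10^6/73960 = 22.58.
0.33·t = ln(22.58) = 3.1171, so t = 3.1171/0.33 = 9.4456.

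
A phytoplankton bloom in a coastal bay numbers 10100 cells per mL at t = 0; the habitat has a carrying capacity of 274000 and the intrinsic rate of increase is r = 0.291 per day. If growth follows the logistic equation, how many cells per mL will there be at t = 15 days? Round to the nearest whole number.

A = (K − N₀)/N₀ = (274000 − 10100)/10100 = 26.129.
N(t) = K/(1 + A·e^(−rt)) = 274000/(1 + 26.129×e^(−0.291×15)).
e^(−4.365) = 0.012715; denominator = 1 + 26.129×0.012715 = 1.3322.
N = 274000/1.3322 = 205672.

205672 cells per mL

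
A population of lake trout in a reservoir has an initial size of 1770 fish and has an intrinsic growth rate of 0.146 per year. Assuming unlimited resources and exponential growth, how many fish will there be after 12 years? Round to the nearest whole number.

N(t) = N₀·e^(rt) = 1770 × e^(0.146×12) = 1770 × e^1.752.
e^1.752 ≈ 5.7661, so N ≈ 1770 × 5.7661 = 10206.

10206 fish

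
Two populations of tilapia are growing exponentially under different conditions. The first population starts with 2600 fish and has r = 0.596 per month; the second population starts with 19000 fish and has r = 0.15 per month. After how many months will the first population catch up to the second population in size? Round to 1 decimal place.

4.5 months

Set 2600·e^(0.596t) = 19000·e^(0.15t).
e^((0.596 − 0.15)t) = 19000/2600 → e^(0.446·t) = 7.3077.
0.446·t = ln(7.3077) = 1.9889, so t = 1.9889/0.446 = 4.4595.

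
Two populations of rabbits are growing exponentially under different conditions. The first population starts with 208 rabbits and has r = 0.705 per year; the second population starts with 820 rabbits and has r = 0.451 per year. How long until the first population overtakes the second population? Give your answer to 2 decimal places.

Set 208·e^(0.705t) = 820·e^(0.451t).
e^((0.705 − 0.451)t) = 820/208 → e^(0.254·t) = 3.9423.
0.254·t = ln(3.9423) = 1.3718, so t = 1.3718/0.254 = 5.4007.

5.40 years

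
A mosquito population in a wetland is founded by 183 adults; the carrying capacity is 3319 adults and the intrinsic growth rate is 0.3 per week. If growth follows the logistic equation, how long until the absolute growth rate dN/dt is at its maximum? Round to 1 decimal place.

9.5 weeks

Logistic growth is fastest at N = K/2 = 1659.5.
A = (K − N₀)/N₀ = 17.137. Set K/(1 + A·e^(−rt)) = K/2 → A·e^(−rt) = 1.
e^(−0.3t) = 1/17.137 = 0.0583546, so t = ln(17.137)/0.3 = 2.8412/0.3 = 9.4707.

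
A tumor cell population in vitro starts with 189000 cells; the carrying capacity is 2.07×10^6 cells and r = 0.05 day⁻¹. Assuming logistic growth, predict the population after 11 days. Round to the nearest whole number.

A = (K − N₀)/N₀ = (2.07×10^6 − 189000)/189000 = 9.9524.
N(t) = K/(1 + A·e^(−rt)) = 2.07×10^6/(1 + 9.9524×e^(−0.05×11)).
e^(−0.55) = 0.57695; denominator = 1 + 9.9524×0.57695 = 6.742.
N = 2.07×10^6/6.742 = 307029.

307029 cells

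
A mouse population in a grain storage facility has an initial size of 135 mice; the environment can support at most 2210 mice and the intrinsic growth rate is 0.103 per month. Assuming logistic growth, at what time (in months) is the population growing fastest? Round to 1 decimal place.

26.5 months

Logistic growth is fastest at N = K/2 = 1105.
A = (K − N₀)/N₀ = 15.37. Set K/(1 + A·e^(−rt)) = K/2 → A·e^(−rt) = 1.
e^(−0.103t) = 1/15.37 = 0.0650602, so t = ln(15.37)/0.103 = 2.7324/0.103 = 26.529.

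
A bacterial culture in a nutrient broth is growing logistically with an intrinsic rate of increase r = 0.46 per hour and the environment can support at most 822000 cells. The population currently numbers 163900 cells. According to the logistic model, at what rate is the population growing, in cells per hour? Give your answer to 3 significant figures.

dN/dt = rN(1 − N/K) = 0.46 × 163900 × (1 − 163900/822000).
1 − 163900/822000 = 0.80061; dN/dt = 0.46 × 163900 × 0.80061 = 60361.

60400 cells per hour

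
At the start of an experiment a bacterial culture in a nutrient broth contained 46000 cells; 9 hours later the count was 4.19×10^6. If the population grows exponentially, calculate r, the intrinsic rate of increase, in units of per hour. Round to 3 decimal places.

0.501 per hour

From N(t) = N₀·e^(rt): e^(r·9) = 4.19×10^6/46000 = 91.087.
r·9 = ln(91.087) = 4.5118, so r = 4.5118/9 = 0.50131.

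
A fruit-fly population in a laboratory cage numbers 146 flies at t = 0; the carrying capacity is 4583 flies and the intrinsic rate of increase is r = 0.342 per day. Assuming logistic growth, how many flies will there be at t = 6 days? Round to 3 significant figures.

934 flies

A = (K − N₀)/N₀ = (4583 − 146)/146 = 30.39.
N(t) = K/(1 + A·e^(−rt)) = 4583/(1 + 30.39×e^(−0.342×6)).
e^(−2.052) = 0.12848; denominator = 1 + 30.39×0.12848 = 4.9045.
N = 4583/4.9045 = 934.45.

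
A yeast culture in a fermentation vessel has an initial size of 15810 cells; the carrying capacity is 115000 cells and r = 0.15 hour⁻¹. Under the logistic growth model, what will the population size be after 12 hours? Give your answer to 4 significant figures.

56450 cells

A = (K − N₀)/N₀ = (115000 − 15810)/15810 = 6.2739.
N(t) = K/(1 + A·e^(−rt)) = 115000/(1 + 6.2739×e^(−0.15×12)).
e^(−1.8) = 0.1653; denominator = 1 + 6.2739×0.1653 = 2.0371.
N = 115000/2.0371 = 56453.8.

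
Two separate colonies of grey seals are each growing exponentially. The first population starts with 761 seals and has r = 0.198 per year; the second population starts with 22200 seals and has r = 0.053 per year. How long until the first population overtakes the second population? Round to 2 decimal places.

Set 761·e^(0.198t) = 22200·e^(0.053t).
e^((0.198 − 0.053)t) = 22200/761 → e^(0.145·t) = 29.172.
0.145·t = ln(29.172) = 3.3732, so t = 3.3732/0.145 = 23.264.

23.26 years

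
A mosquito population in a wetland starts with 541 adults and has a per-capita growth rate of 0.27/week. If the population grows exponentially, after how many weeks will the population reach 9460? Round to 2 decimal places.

Set N₀·e^(rt) = 9460: e^(0.27·t) = 9460/541 = 17.486.
0.27·t = ln(17.486) = 2.8614, so t = 2.8614/0.27 = 10.598.

10.60 weeks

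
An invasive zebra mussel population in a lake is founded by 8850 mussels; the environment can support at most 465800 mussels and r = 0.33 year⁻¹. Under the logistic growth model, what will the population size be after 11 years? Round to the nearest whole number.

196614 mussels

A = (K − N₀)/N₀ = (465800 − 8850)/8850 = 51.633.
N(t) = K/(1 + A·e^(−rt)) = 465800/(1 + 51.633×e^(−0.33×11)).
e^(−3.63) = 0.026516; denominator = 1 + 51.633×0.026516 = 2.3691.
N = 465800/2.3691 = 196614.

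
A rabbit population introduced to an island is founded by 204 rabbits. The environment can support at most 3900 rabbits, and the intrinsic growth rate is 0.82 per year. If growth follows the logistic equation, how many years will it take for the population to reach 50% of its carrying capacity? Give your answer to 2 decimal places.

3.53 years

A = (K − N₀)/N₀ = (3900 − 204)/204 = 18.118.
Solve 3900/(1 + 18.118·e^(−0.82t)) = 1950: 1 + 18.118·e^(−0.82t) = 2, so e^(−0.82t) = 0.0551948.
−0.82·t = ln(0.0551948) = -2.8969, so t = 2.8969/0.82 = 3.5328.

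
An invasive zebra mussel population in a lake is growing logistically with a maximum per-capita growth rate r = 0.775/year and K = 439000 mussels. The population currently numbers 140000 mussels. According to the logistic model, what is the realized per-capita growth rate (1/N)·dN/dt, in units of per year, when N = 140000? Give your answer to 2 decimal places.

(1/N)·dN/dt = r(1 − N/K) = 0.775 × (1 − 140000/439000).
= 0.775 × 0.68109 = 0.52785.

0.53 per year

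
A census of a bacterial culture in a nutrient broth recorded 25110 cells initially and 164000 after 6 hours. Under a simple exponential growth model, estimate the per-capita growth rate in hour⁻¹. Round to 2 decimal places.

From N(t) = N₀·e^(rt): e^(r·6) = 164000/25110 = 6.5313.
r·6 = ln(6.5313) = 1.8766, so r = 1.8766/6 = 0.31277.

0.31 per hour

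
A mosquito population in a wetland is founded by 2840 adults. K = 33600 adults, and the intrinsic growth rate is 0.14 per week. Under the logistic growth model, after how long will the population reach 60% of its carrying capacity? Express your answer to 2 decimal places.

19.91 weeks

A = (K − N₀)/N₀ = (33600 − 2840)/2840 = 10.831.
Solve 33600/(1 + 10.831·e^(−0.14t)) = 20160: 1 + 10.831·e^(−0.14t) = 1.6667, so e^(−0.14t) = 0.0615518.
−0.14·t = ln(0.0615518) = -2.7879, so t = 2.7879/0.14 = 19.913.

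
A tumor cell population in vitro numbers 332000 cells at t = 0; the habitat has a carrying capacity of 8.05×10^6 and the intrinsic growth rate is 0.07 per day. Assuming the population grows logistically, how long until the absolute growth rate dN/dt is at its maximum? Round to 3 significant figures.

44.9 days

Logistic growth is fastest at N = K/2 = 4.025×10^6.
A = (K − N₀)/N₀ = 23.247. Set K/(1 + A·e^(−rt)) = K/2 → A·e^(−rt) = 1.
e^(−0.07t) = 1/23.247 = 0.0430163, so t = ln(23.247)/0.07 = 3.1462/0.07 = 44.945.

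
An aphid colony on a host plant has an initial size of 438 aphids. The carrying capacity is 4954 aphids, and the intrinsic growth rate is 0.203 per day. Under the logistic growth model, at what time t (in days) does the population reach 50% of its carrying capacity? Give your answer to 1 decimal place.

A = (K − N₀)/N₀ = (4954 − 438)/438 = 10.311.
Solve 4954/(1 + 10.311·e^(−0.203t)) = 2477: 1 + 10.311·e^(−0.203t) = 2, so e^(−0.203t) = 0.0969885.
−0.203·t = ln(0.0969885) = -2.3332, so t = 2.3332/0.203 = 11.493.

11.5 days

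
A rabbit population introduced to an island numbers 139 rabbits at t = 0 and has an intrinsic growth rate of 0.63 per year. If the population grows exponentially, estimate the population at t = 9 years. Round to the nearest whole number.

N(t) = N₀·e^(rt) = 139 × e^(0.63×9) = 139 × e^5.67.
e^5.67 ≈ 290.03, so N ≈ 139 × 290.03 = 40314.8.

40315 rabbits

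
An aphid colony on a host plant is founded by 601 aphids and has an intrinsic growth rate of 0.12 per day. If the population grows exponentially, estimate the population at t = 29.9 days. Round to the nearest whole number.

21733 aphids

N(t) = N₀·e^(rt) = 601 × e^(0.12×29.9) = 601 × e^3.588.
e^3.588 ≈ 36.162, so N ≈ 601 × 36.162 = 21733.2.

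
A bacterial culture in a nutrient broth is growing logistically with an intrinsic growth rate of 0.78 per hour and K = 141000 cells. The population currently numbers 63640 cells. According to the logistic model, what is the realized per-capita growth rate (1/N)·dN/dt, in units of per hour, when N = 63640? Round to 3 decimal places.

(1/N)·dN/dt = r(1 − N/K) = 0.78 × (1 − 63640/141000).
= 0.78 × 0.54865 = 0.42795.

0.428 per hour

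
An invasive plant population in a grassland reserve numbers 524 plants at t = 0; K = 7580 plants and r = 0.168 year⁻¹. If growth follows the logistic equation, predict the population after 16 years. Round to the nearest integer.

A = (K − N₀)/N₀ = (7580 − 524)/524 = 13.466.
N(t) = K/(1 + A·e^(−rt)) = 7580/(1 + 13.466×e^(−0.168×16)).
e^(−2.688) = 0.068017; denominator = 1 + 13.466×0.068017 = 1.9159.
N = 7580/1.9159 = 3956.38.

3956 plants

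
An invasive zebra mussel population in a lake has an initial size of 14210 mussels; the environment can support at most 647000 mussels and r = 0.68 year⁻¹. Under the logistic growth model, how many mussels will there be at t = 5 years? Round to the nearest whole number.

A = (K − N₀)/N₀ = (647000 − 14210)/14210 = 44.531.
N(t) = K/(1 + A·e^(−rt)) = 647000/(1 + 44.531×e^(−0.68×5)).
e^(−3.4) = 0.033373; denominator = 1 + 44.531×0.033373 = 2.4862.
N = 647000/2.4862 = 260241.

260241 mussels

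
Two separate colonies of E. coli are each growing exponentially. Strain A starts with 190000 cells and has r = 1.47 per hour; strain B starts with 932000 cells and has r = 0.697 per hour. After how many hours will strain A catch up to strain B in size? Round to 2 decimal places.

Set 190000·e^(1.47t) = 932000·e^(0.697t).
e^((1.47 − 0.697)t) = 932000/190000 → e^(0.773·t) = 4.9053.
0.773·t = ln(4.9053) = 1.5903, so t = 1.5903/0.773 = 2.0573.

2.06 hours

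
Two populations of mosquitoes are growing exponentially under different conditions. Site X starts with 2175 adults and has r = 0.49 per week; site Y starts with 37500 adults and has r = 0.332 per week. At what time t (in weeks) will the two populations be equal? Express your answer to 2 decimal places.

Set 2175·e^(0.49t) = 37500·e^(0.332t).
e^((0.49 − 0.332)t) = 37500/2175 → e^(0.158·t) = 17.241.
0.158·t = ln(17.241) = 2.8473, so t = 2.8473/0.158 = 18.021.

18.02 weeks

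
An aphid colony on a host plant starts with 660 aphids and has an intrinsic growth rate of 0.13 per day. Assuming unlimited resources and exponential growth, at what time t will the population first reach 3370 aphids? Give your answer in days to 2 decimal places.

Set N₀·e^(rt) = 3370: e^(0.13·t) = 3370/660 = 5.1061.
0.13·t = ln(5.1061) = 1.6304, so t = 1.6304/0.13 = 12.542.

12.54 days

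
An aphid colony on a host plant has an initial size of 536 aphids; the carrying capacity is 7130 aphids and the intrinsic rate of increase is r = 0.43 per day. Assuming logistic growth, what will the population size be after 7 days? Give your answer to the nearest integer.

A = (K − N₀)/N₀ = (7130 − 536)/536 = 12.302.
N(t) = K/(1 + A·e^(−rt)) = 7130/(1 + 12.302×e^(−0.43×7)).
e^(−3.01) = 0.049292; denominator = 1 + 12.302×0.049292 = 1.6064.
N = 7130/1.6064 = 4438.5.

4439 aphids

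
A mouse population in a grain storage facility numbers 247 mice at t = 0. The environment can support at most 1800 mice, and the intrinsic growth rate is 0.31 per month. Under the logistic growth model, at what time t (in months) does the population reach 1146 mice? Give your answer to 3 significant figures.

A = (K − N₀)/N₀ = (1800 − 247)/247 = 6.2874.
Solve 1800/(1 + 6.2874·e^(−0.31t)) = 1146: 1 + 6.2874·e^(−0.31t) = 1.5707, so e^(−0.31t) = 0.090765.
−0.31·t = ln(0.090765) = -2.3995, so t = 2.3995/0.31 = 7.7403.

7.74 months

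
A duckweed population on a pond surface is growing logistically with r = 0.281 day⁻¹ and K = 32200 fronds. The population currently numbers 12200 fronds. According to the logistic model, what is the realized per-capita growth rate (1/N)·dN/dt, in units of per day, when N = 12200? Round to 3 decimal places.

(1/N)·dN/dt = r(1 − N/K) = 0.281 × (1 − 12200/32200).
= 0.281 × 0.62112 = 0.17453.

0.175 per day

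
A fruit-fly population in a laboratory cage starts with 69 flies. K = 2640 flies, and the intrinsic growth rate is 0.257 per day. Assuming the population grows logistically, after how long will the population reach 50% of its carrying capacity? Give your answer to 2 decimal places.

A = (K − N₀)/N₀ = (2640 − 69)/69 = 37.261.
Solve 2640/(1 + 37.261·e^(−0.257t)) = 1320: 1 + 37.261·e^(−0.257t) = 2, so e^(−0.257t) = 0.0268378.
−0.257·t = ln(0.0268378) = -3.6179, so t = 3.6179/0.257 = 14.078.

14.08 days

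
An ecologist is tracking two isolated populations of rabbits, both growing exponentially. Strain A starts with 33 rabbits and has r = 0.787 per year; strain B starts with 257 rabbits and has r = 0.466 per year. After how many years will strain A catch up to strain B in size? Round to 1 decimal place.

Set 33·e^(0.787t) = 257·e^(0.466t).
e^((0.787 − 0.466)t) = 257/33 → e^(0.321·t) = 7.7879.
0.321·t = ln(7.7879) = 2.0526, so t = 2.0526/0.321 = 6.3943.

6.4 years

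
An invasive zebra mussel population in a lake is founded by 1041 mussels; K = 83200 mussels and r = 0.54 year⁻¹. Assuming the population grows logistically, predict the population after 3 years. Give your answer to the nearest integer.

A = (K − N₀)/N₀ = (83200 − 1041)/1041 = 78.923.
N(t) = K/(1 + A·e^(−rt)) = 83200/(1 + 78.923×e^(−0.54×3)).
e^(−1.62) = 0.1979; denominator = 1 + 78.923×0.1979 = 16.619.
N = 83200/16.619 = 5006.38.

5006 mussels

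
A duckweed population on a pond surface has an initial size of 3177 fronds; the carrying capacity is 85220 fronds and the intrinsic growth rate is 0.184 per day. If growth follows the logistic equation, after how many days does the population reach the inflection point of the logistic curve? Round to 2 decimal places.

Logistic growth is fastest at N = K/2 = 42610.
A = (K − N₀)/N₀ = 25.824. Set K/(1 + A·e^(−rt)) = K/2 → A·e^(−rt) = 1.
e^(−0.184t) = 1/25.824 = 0.0387236, so t = ln(25.824)/0.184 = 3.2513/0.184 = 17.67.

17.67 days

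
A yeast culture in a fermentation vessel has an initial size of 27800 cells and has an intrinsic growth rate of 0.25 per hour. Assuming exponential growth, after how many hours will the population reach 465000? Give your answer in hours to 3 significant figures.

Set N₀·e^(rt) = 465000: e^(0.25·t) = 465000/27800 = 16.727.
0.25·t = ln(16.727) = 2.817, so t = 2.817/0.25 = 11.268.

11.3 hours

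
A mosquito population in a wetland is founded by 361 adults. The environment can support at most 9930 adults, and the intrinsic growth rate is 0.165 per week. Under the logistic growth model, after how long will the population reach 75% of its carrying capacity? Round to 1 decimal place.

26.5 weeks

A = (K − N₀)/N₀ = (9930 − 361)/361 = 26.507.
Solve 9930/(1 + 26.507·e^(−0.165t)) = 7447.5: 1 + 26.507·e^(−0.165t) = 1.3333, so e^(−0.165t) = 0.0125753.
−0.165·t = ln(0.0125753) = -4.376, so t = 4.376/0.165 = 26.521.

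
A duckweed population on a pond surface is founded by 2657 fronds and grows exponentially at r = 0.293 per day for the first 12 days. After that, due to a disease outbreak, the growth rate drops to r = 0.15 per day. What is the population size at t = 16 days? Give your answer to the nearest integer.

Phase 1: N(12) = 2657·e^(0.293×12) = 2657·e^3.516 = 89406.9.
Phase 2 runs for 16 − 12 = 4 days at r = 0.15.
N(16) = 89406.9·e^(0.15×4) = 89406.9·e^0.6 = 162910.

162910 fronds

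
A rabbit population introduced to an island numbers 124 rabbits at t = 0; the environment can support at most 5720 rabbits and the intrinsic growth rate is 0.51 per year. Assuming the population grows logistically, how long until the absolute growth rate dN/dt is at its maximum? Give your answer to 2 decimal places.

7.47 years

Logistic growth is fastest at N = K/2 = 2860.
A = (K − N₀)/N₀ = 45.129. Set K/(1 + A·e^(−rt)) = K/2 → A·e^(−rt) = 1.
e^(−0.51t) = 1/45.129 = 0.0221587, so t = ln(45.129)/0.51 = 3.8095/0.51 = 7.4697.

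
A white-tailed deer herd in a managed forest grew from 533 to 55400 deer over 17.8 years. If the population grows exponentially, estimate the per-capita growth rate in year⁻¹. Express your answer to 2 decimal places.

0.26 per year

From N(t) = N₀·e^(rt): e^(r·17.8) = 55400/533 = 103.94.
r·17.8 = ln(103.94) = 4.6438, so r = 4.6438/17.8 = 0.26089.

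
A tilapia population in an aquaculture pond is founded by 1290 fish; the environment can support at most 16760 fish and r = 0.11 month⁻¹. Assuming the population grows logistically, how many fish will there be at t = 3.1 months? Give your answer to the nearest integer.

1759 fish

A = (K − N₀)/N₀ = (16760 − 1290)/1290 = 11.992.
N(t) = K/(1 + A·e^(−rt)) = 16760/(1 + 11.992×e^(−0.11×3.1)).
e^(−0.341) = 0.71106; denominator = 1 + 11.992×0.71106 = 9.5272.
N = 16760/9.5272 = 1759.17.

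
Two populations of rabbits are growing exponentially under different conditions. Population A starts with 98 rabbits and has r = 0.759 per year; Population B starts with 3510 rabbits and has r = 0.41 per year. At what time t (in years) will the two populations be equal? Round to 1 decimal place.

10.3 years

Set 98·e^(0.759t) = 3510·e^(0.41t).
e^((0.759 − 0.41)t) = 3510/98 → e^(0.349·t) = 35.816.
0.349·t = ln(35.816) = 3.5784, so t = 3.5784/0.349 = 10.253.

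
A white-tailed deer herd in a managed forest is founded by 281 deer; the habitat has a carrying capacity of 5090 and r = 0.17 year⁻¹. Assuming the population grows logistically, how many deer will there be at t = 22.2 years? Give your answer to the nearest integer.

A = (K − N₀)/N₀ = (5090 − 281)/281 = 17.114.
N(t) = K/(1 + A·e^(−rt)) = 5090/(1 + 17.114×e^(−0.17×22.2)).
e^(−3.774) = 0.02296; denominator = 1 + 17.114×0.02296 = 1.3929.
N = 5090/1.3929 = 3654.15.

3654 deer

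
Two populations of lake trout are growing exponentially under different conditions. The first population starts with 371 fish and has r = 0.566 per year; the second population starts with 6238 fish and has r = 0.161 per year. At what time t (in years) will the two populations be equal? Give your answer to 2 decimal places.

Set 371·e^(0.566t) = 6238·e^(0.161t).
e^((0.566 − 0.161)t) = 6238/371 → e^(0.405·t) = 16.814.
0.405·t = ln(16.814) = 2.8222, so t = 2.8222/0.405 = 6.9684.

6.97 years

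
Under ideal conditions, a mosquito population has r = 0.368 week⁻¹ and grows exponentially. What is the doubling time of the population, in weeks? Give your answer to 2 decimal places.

1.88 weeks

Doubling time t_d = ln(2)/r = 0.6931/0.368 = 1.8836.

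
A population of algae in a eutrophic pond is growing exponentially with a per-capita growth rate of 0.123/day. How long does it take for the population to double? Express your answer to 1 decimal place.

Doubling time t_d = ln(2)/r = 0.6931/0.123 = 5.6353.

5.6 days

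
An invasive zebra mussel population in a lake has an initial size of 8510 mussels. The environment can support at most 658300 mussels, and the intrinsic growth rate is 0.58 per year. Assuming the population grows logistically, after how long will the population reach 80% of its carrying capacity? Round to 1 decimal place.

A = (K − N₀)/N₀ = (658300 − 8510)/8510 = 76.356.
Solve 658300/(1 + 76.356·e^(−0.58t)) = 526640: 1 + 76.356·e^(−0.58t) = 1.25, so e^(−0.58t) = 0.00327413.
−0.58·t = ln(0.00327413) = -5.7217, so t = 5.7217/0.58 = 9.865.

9.9 years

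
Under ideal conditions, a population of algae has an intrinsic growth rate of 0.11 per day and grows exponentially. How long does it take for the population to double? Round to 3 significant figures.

6.30 days

Doubling time t_d = ln(2)/r = 0.6931/0.11 = 6.3013.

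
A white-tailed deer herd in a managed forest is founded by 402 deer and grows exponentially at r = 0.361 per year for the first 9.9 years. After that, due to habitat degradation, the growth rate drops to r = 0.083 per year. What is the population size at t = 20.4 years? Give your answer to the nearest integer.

34264 deer

Phase 1: N(9.9) = 402·e^(0.361×9.9) = 402·e^3.574 = 14333.5.
Phase 2 runs for 20.4 − 9.9 = 10.5 years at r = 0.083.
N(20.4) = 14333.5·e^(0.083×10.5) = 14333.5·e^0.8715 = 34264.1.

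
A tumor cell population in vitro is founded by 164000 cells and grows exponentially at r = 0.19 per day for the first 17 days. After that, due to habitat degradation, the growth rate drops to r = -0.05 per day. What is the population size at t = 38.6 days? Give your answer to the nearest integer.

Phase 1: N(17) = 164000·e^(0.19×17) = 164000·e^3.23 = 4.145864×10^6.
Phase 2 runs for 38.6 − 17 = 21.6 days at r = -0.05.
N(38.6) = 4.145864×10^6·e^(-0.05×21.6) = 4.145864×10^6·e^-1.08 = 1.407917×10^6.

1407917 cells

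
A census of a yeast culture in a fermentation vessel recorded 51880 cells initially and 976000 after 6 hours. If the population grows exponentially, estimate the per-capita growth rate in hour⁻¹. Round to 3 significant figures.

0.489 per hour

From N(t) = N₀·e^(rt): e^(r·6) = 976000/51880 = 18.813.
r·6 = ln(18.813) = 2.9345, so r = 2.9345/6 = 0.48909.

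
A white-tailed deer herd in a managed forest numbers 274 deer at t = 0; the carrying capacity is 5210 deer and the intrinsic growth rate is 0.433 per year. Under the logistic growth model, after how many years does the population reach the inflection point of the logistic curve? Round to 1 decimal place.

6.7 years

Logistic growth is fastest at N = K/2 = 2605.
A = (K − N₀)/N₀ = 18.015. Set K/(1 + A·e^(−rt)) = K/2 → A·e^(−rt) = 1.
e^(−0.433t) = 1/18.015 = 0.0555105, so t = ln(18.015)/0.433 = 2.8912/0.433 = 6.6771.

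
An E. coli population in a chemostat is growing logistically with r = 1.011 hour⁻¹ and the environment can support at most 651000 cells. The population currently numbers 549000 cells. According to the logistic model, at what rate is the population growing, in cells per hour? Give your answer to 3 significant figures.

87000 cells per hour

dN/dt = rN(1 − N/K) = 1.011 × 549000 × (1 − 549000/651000).
1 − 549000/651000 = 0.15668; dN/dt = 1.011 × 549000 × 0.15668 = 86965.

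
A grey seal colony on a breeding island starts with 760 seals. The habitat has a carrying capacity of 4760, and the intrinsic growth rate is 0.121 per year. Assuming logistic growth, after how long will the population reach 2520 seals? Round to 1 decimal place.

14.7 years

A = (K − N₀)/N₀ = (4760 − 760)/760 = 5.2632.
Solve 4760/(1 + 5.2632·e^(−0.121t)) = 2520: 1 + 5.2632·e^(−0.121t) = 1.8889, so e^(−0.121t) = 0.168889.
−0.121·t = ln(0.168889) = -1.7785, so t = 1.7785/0.121 = 14.698.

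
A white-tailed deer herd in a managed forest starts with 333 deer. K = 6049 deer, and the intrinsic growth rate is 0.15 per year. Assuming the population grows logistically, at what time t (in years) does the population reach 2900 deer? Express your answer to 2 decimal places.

18.40 years

A = (K − N₀)/N₀ = (6049 − 333)/333 = 17.165.
Solve 6049/(1 + 17.165·e^(−0.15t)) = 2900: 1 + 17.165·e^(−0.15t) = 2.0859, so e^(−0.15t) = 0.0632596.
−0.15·t = ln(0.0632596) = -2.7605, so t = 2.7605/0.15 = 18.403.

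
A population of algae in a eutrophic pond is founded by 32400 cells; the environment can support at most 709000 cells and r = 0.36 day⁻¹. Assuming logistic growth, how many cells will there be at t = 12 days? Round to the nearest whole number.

A = (K − N₀)/N₀ = (709000 − 32400)/32400 = 20.883.
N(t) = K/(1 + A·e^(−rt)) = 709000/(1 + 20.883×e^(−0.36×12)).
e^(−4.32) = 0.0133; denominator = 1 + 20.883×0.0133 = 1.2777.
N = 709000/1.2777 = 554887.

554887 cells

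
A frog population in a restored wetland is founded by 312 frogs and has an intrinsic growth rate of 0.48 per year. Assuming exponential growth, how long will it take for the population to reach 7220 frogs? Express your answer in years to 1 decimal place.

Set N₀·e^(rt) = 7220: e^(0.48·t) = 7220/312 = 23.141.
0.48·t = ln(23.141) = 3.1416, so t = 3.1416/0.48 = 6.545.

6.5 years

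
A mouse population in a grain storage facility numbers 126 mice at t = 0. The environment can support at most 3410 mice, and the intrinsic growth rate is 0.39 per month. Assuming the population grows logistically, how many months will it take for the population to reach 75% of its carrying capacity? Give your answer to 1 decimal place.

A = (K − N₀)/N₀ = (3410 − 126)/126 = 26.063.
Solve 3410/(1 + 26.063·e^(−0.39t)) = 2557.5: 1 + 26.063·e^(−0.39t) = 1.3333, so e^(−0.39t) = 0.0127893.
−0.39·t = ln(0.0127893) = -4.3591, so t = 4.3591/0.39 = 11.177.

11.2 months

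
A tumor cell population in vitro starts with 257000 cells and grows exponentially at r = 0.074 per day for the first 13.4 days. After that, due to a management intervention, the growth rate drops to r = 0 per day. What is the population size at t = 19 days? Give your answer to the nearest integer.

692755 cells

Phase 1: N(13.4) = 257000·e^(0.074×13.4) = 257000·e^0.9916 = 692755.
Phase 2 runs for 19 − 13.4 = 5.6 days at r = 0.
N(19) = 692755·e^(0×5.6) = 692755·e^-0 = 692755.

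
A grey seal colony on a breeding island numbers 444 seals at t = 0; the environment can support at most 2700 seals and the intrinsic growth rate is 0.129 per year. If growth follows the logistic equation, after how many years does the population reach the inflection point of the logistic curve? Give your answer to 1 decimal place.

12.6 years

Logistic growth is fastest at N = K/2 = 1350.
A = (K − N₀)/N₀ = 5.0811. Set K/(1 + A·e^(−rt)) = K/2 → A·e^(−rt) = 1.
e^(−0.129t) = 1/5.0811 = 0.196809, so t = ln(5.0811)/0.129 = 1.6255/0.129 = 12.601.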